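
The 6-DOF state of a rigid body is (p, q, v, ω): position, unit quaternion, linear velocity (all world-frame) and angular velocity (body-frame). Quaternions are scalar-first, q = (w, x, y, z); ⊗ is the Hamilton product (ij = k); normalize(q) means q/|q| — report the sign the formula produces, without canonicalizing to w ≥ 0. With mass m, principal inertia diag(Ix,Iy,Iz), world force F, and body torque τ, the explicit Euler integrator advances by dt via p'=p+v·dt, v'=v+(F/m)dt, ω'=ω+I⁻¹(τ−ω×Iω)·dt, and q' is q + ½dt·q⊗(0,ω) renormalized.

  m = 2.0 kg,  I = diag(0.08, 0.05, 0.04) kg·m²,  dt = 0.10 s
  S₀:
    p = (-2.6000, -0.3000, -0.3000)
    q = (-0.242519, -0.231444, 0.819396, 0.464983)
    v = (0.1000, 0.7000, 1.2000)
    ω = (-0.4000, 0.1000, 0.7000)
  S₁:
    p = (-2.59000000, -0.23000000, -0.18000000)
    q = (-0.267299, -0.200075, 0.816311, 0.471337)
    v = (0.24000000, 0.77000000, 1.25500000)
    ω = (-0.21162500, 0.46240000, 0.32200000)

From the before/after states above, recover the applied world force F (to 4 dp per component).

Δv = v₁−v₀ = (0.14000000, 0.07000000, 0.05500000)
applied force F = (2.8000, 1.4000, 1.1000)

F = (2.8000, 1.4000, 1.1000)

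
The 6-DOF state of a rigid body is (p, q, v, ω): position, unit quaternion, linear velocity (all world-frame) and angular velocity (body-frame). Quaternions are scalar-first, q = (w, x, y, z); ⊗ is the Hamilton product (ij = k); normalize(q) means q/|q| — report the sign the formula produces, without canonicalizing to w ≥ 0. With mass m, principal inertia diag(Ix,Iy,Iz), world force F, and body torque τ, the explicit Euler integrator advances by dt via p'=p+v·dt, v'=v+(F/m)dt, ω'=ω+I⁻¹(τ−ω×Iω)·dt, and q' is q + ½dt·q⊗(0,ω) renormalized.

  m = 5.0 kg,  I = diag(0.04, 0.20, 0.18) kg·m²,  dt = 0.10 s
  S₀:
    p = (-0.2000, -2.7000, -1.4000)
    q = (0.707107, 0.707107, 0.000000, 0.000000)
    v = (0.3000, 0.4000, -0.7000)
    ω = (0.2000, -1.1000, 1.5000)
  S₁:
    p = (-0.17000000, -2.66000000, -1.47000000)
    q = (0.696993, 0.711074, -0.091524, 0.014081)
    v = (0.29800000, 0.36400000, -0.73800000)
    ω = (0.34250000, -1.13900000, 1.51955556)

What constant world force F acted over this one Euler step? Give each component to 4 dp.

velocity change Δv = (-0.00200000, -0.03600000, -0.03800000)
applied force F = (-0.1000, -1.8000, -1.9000)

F = (-0.1000, -1.8000, -1.9000)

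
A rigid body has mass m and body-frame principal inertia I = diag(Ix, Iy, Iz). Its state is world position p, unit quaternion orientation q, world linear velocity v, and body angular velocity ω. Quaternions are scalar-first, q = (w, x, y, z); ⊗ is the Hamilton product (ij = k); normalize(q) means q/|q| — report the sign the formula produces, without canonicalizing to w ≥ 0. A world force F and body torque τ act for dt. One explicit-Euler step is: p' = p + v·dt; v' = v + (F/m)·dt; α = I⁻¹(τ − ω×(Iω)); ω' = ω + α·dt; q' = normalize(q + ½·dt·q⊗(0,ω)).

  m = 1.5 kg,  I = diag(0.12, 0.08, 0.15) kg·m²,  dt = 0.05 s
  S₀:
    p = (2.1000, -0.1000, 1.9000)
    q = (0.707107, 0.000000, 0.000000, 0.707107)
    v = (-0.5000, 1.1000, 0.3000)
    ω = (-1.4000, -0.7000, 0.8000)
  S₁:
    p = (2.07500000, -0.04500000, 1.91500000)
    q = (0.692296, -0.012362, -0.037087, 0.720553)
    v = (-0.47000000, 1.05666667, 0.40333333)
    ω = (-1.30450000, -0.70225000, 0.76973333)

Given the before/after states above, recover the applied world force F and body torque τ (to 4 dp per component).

F = (0.9000, -1.3000, 3.1000)
τ = (0.1900, 0.0300, -0.1300)

Δv = v₁−v₀ = (0.03000000, -0.04333333, 0.10333333)
applied force F = (0.9000, -1.3000, 3.1000)
Δω = ω₁−ω₀ = (0.09550000, -0.00225000, -0.03026667)
ω₀×(Iω₀) = (-0.0392, 0.0336, -0.0392)
applied torque τ = (0.1900, 0.0300, -0.1300)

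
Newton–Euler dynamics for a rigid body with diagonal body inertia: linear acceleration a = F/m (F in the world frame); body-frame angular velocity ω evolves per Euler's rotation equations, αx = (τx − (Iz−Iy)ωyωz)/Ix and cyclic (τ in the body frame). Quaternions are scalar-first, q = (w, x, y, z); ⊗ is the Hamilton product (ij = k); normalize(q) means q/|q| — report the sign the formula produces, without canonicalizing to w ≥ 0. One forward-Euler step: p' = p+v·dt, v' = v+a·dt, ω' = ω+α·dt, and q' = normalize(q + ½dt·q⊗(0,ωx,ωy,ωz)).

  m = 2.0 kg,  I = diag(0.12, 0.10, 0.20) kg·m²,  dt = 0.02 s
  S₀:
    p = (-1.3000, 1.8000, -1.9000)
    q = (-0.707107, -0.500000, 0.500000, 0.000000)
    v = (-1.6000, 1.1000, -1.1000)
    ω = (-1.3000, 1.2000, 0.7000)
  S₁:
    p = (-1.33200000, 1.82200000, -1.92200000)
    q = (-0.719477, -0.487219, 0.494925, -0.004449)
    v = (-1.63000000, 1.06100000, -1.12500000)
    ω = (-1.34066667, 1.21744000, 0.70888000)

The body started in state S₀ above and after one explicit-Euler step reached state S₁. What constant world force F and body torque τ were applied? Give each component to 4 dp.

v₁ − v₀ = (-0.03000000, -0.03900000, -0.02500000)
F = m·Δv/dt = (-3.0000, -3.9000, -2.5000)
Δω = ω₁−ω₀ = (-0.04066667, 0.01744000, 0.00888000)
ω₀×(Iω₀) = (0.0840, 0.0728, 0.0312)
applied torque τ = (-0.1600, 0.1600, 0.1200)

F = (-3.0000, -3.9000, -2.5000)
τ = (-0.1600, 0.1600, 0.1200)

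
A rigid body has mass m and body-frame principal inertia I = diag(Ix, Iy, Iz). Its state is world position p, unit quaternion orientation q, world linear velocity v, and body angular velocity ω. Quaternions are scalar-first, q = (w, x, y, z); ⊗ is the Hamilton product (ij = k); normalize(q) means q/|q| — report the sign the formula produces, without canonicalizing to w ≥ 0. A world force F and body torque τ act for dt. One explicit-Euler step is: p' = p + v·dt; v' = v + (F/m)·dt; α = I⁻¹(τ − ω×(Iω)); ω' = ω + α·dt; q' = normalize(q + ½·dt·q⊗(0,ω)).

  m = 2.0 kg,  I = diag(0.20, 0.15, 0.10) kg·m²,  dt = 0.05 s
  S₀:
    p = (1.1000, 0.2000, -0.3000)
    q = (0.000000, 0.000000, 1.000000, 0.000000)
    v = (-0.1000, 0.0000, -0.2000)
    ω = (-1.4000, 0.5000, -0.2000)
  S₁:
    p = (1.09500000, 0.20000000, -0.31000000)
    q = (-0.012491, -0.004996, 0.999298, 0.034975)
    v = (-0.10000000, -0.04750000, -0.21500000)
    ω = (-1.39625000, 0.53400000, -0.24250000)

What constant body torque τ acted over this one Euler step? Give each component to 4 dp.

τ = (0.0200, 0.1300, -0.0500)

Δω = ω₁−ω₀ = (0.00375000, 0.03400000, -0.04250000)
precession coupling = (0.0050, 0.0280, 0.0350)
applied torque τ = (0.0200, 0.1300, -0.0500)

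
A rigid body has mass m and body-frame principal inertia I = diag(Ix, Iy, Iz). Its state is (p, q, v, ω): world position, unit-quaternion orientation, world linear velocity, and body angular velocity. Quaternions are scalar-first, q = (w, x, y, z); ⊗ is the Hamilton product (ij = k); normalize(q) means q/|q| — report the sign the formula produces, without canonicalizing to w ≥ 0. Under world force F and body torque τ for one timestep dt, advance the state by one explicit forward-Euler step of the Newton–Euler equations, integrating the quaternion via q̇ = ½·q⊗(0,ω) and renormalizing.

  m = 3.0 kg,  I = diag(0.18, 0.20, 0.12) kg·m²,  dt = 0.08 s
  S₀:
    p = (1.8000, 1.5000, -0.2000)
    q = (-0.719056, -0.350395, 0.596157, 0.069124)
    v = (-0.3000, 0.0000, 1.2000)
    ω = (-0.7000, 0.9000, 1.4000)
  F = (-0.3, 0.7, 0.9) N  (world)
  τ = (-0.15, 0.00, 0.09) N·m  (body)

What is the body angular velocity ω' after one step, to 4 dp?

ω' = (-0.7219, 0.9235, 1.4684)

angular accel α = (-0.2733, 0.2940, 0.8550)
ω + α·dt = (-0.7219, 0.9235, 1.4684)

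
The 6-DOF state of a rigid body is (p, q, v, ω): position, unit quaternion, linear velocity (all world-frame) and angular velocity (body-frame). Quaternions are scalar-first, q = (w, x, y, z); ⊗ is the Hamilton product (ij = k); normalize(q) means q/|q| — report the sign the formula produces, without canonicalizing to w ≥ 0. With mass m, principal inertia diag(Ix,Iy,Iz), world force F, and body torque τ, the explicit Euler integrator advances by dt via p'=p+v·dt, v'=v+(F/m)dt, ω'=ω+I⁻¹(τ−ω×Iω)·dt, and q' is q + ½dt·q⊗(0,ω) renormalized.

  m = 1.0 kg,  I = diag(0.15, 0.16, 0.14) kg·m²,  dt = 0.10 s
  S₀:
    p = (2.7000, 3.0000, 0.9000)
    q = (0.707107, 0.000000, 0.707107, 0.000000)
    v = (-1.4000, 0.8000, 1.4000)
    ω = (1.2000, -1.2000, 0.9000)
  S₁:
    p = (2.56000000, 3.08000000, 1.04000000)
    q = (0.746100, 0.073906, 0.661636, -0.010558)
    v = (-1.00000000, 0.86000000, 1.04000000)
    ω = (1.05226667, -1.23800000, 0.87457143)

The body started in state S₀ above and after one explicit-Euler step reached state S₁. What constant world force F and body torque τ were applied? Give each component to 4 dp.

F = (4.0000, 0.6000, -3.6000)
τ = (-0.2000, -0.0500, -0.0500)

ω₁ − ω₀ = (-0.14773333, -0.03800000, -0.02542857)
ω₀×(Iω₀) = (0.0216, 0.0108, -0.0144)
I·α + gyro = (-0.2000, -0.0500, -0.0500)
Δv = v₁−v₀ = (0.40000000, 0.06000000, -0.36000000)
applied force F = (4.0000, 0.6000, -3.6000)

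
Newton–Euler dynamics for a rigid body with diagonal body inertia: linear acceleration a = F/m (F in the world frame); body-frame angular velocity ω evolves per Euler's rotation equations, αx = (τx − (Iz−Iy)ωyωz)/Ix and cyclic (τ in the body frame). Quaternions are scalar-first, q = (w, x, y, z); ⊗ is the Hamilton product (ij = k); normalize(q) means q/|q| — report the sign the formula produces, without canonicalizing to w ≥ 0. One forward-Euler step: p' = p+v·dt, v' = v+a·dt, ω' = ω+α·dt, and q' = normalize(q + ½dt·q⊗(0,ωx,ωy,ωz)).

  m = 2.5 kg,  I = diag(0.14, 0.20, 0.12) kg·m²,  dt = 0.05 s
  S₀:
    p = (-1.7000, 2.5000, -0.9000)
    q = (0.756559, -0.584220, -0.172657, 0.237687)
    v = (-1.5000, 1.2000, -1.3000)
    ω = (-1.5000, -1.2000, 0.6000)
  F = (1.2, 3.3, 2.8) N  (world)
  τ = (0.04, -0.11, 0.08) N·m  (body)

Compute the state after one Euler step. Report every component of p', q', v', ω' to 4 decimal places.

gyro term ω×Iω = (0.0576, -0.0180, 0.1080)
(τ − ω×Iω)/I = (-0.1257, -0.4600, -0.2333)
new body rate ω' = (-1.5063, -1.2230, 0.5883)
Hamilton product q⊗(0,ω) = (-1.2261306, -0.9532083, -0.9138693, 0.8960139)
q' = normalize(q + ½dt·q⊗(0,ω)) = (0.7250, -0.6073, -0.1953, 0.2598)
p + v·dt = (-1.7750, 2.5600, -0.9650)
new velocity v' = (-1.4760, 1.2660, -1.2440)

p' = (-1.7750, 2.5600, -0.9650)
q' = (0.7250, -0.6073, -0.1953, 0.2598)
v' = (-1.4760, 1.2660, -1.2440)
ω' = (-1.5063, -1.2230, 0.5883)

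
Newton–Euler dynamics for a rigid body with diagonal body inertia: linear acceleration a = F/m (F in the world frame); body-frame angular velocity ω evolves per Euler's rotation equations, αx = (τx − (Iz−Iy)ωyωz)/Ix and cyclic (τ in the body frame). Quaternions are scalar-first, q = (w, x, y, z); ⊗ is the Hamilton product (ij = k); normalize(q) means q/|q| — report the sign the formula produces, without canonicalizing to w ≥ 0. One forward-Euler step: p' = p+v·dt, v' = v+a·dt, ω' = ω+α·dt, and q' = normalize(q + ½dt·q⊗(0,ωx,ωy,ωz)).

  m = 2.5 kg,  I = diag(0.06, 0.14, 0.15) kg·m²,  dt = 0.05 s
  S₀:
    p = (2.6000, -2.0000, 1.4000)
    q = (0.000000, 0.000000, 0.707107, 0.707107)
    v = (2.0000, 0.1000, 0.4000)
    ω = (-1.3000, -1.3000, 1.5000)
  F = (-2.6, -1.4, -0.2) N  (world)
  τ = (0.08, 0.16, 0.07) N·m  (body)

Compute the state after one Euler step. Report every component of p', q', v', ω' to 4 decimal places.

p' = (2.7000, -1.9950, 1.4200)
q' = (-0.0035, 0.0494, 0.6829, 0.7288)
v' = (1.9480, 0.0720, 0.3960)
ω' = (-1.2171, -1.3055, 1.4783)

new position p' = (2.7000, -1.9950, 1.4200)
new velocity v' = (1.9480, 0.0720, 0.3960)
ω×(Iω) gyroscopic = (-0.0195, 0.1755, 0.1352)
α = I⁻¹(τ − ω×Iω) = (1.6583, -0.1107, -0.4347)
ω' = ω + α·dt = (-1.2171, -1.3055, 1.4783)
q⊗(0,ω) = (-0.1414214, 1.9798996, -0.9192391, 0.9192391)
q' = normalize(q + ½dt·q⊗(0,ω)) = (-0.0035, 0.0494, 0.6829, 0.7288)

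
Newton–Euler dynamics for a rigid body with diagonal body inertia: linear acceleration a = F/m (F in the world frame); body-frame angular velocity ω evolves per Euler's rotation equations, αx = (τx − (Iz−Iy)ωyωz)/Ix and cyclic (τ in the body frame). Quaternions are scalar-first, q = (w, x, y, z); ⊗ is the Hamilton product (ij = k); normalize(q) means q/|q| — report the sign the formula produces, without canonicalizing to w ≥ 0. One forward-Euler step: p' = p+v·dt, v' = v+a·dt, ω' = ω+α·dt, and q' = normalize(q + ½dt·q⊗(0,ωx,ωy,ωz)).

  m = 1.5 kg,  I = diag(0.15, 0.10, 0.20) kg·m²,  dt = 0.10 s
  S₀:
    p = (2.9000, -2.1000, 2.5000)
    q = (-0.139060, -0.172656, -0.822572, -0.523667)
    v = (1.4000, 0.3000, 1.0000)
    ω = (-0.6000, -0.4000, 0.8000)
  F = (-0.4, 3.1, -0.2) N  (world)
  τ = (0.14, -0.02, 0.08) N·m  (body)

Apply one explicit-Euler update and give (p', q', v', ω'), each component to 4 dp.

p' = (3.0400, -2.0700, 2.6000)
q' = (-0.1395, -0.2116, -0.7960, -0.5497)
v' = (1.3733, 0.5067, 0.9867)
ω' = (-0.4853, -0.4440, 0.8460)

gyro term ω×Iω = (-0.0320, 0.0240, -0.0120)
(τ − ω×Iω)/I = (1.1467, -0.4400, 0.4600)
new body rate ω' = (-0.4853, -0.4440, 0.8460)
q⊗(0,ω) = (-0.0136888, -0.7840884, 0.5079490, -0.5357288)
q + ½dt·q⊗(0,ω), renormalized = (-0.1395, -0.2116, -0.7960, -0.5497)
p + v·dt = (3.0400, -2.0700, 2.6000)
new velocity v' = (1.3733, 0.5067, 0.9867)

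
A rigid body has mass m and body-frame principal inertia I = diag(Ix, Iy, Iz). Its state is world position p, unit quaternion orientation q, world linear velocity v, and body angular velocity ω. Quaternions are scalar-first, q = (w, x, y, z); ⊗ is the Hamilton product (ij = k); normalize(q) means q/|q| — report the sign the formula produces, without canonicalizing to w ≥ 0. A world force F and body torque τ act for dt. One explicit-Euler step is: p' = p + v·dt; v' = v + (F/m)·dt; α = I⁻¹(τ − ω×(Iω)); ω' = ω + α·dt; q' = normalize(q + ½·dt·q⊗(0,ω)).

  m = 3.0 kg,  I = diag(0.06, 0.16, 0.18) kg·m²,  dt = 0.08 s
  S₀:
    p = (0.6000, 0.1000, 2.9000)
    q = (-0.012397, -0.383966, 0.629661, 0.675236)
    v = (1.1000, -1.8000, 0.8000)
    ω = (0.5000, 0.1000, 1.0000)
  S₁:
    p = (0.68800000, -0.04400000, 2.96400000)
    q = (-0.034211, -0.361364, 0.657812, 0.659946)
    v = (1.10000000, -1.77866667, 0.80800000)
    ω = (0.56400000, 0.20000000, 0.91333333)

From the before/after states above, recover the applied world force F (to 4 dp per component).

F = (0.0000, 0.8000, 0.3000)

Δv = v₁−v₀ = (0.00000000, 0.02133333, 0.00800000)
F = m·Δv/dt = (0.0000, 0.8000, 0.3000)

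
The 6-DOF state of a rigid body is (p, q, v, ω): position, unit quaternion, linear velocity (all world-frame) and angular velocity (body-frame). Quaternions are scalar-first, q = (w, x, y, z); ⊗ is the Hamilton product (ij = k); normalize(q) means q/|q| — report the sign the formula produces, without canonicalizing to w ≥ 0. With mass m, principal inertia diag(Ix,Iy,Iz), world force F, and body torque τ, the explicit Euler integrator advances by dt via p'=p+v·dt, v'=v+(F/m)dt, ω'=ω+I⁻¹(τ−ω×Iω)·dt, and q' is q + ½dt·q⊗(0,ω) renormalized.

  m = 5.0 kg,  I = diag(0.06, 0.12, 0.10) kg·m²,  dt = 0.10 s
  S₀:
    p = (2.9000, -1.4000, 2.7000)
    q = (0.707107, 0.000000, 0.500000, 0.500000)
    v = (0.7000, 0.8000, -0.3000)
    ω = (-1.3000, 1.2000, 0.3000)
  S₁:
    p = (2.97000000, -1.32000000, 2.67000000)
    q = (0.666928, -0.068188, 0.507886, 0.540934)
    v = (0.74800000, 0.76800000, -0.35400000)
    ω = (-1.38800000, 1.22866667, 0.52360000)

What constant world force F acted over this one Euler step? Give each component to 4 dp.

Δv = v₁−v₀ = (0.04800000, -0.03200000, -0.05400000)
applied force F = (2.4000, -1.6000, -2.7000)

F = (2.4000, -1.6000, -2.7000)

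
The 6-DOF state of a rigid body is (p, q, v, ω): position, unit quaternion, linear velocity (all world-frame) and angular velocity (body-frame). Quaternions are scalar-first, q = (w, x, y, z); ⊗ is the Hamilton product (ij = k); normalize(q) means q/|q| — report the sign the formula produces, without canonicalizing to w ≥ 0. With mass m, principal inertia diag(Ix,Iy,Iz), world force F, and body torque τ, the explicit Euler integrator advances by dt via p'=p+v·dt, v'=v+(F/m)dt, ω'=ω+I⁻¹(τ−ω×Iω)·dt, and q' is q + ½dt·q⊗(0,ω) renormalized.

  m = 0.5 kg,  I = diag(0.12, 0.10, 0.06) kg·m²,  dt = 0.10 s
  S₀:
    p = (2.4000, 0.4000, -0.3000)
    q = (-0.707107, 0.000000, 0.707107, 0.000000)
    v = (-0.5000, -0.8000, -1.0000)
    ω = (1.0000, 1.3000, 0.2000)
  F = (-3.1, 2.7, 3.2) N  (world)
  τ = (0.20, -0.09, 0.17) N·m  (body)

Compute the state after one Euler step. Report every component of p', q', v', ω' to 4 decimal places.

a = (-6.2000, 5.4000, 6.4000)
p + v·dt = (2.3500, 0.3200, -0.4000)
v' = v + a·dt = (-1.1200, -0.2600, -0.3600)
ω×(Iω) gyroscopic = (-0.0104, 0.0120, -0.0260)
α = I⁻¹(τ − ω×Iω) = (1.7533, -1.0200, 3.2667)
ω + α·dt = (1.1753, 1.1980, 0.5267)
Hamilton product q⊗(0,ω) = (-0.9192391, -0.5656856, -0.9192391, -0.8485284)
q + ½dt·q⊗(0,ω), renormalized = (-0.7505, -0.0282, 0.6589, -0.0423)

p' = (2.3500, 0.3200, -0.4000)
q' = (-0.7505, -0.0282, 0.6589, -0.0423)
v' = (-1.1200, -0.2600, -0.3600)
ω' = (1.1753, 1.1980, 0.5267)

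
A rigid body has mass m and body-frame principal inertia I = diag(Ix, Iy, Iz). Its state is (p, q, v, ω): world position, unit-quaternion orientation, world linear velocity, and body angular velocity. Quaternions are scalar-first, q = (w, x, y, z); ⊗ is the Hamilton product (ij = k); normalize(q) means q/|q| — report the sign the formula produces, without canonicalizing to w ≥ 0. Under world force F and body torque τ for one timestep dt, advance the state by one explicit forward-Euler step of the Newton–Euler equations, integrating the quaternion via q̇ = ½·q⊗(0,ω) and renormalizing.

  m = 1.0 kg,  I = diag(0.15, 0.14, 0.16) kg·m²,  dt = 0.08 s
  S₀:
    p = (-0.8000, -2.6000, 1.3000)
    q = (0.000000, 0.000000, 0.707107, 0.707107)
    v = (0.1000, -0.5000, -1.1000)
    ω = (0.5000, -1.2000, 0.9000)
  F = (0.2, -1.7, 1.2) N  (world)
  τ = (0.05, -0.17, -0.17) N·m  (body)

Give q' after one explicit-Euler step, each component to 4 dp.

q' = (0.0085, 0.0593, 0.7198, 0.6916)

Hamilton product q⊗(0,ω) = (0.2121321, 1.4849247, 0.3535535, -0.3535535)
q + ½dt·q⊗(0,ω), renormalized = (0.0085, 0.0593, 0.7198, 0.6916)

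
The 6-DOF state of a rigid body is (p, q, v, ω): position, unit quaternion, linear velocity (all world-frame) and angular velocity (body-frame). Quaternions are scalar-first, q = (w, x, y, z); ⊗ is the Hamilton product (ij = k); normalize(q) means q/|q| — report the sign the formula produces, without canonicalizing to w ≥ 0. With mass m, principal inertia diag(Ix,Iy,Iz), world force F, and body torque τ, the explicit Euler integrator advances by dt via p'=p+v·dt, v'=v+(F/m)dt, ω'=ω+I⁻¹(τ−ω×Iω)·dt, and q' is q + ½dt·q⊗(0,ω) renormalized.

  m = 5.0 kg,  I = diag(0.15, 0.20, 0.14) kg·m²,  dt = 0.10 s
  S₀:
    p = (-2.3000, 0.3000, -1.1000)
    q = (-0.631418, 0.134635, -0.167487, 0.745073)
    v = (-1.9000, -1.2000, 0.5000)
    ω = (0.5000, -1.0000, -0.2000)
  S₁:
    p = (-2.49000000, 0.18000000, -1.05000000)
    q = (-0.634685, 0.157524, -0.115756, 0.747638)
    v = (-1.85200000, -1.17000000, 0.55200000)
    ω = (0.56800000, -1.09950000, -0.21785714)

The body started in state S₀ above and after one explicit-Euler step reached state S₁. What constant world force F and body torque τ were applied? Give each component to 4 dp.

Δω = ω₁−ω₀ = (0.06800000, -0.09950000, -0.01785714)
precession coupling = (-0.0120, -0.0010, -0.0250)
I·α + gyro = (0.0900, -0.2000, -0.0500)
velocity change Δv = (0.04800000, 0.03000000, 0.05200000)
F = m·Δv/dt = (2.4000, 1.5000, 2.6000)

F = (2.4000, 1.5000, 2.6000)
τ = (0.0900, -0.2000, -0.0500)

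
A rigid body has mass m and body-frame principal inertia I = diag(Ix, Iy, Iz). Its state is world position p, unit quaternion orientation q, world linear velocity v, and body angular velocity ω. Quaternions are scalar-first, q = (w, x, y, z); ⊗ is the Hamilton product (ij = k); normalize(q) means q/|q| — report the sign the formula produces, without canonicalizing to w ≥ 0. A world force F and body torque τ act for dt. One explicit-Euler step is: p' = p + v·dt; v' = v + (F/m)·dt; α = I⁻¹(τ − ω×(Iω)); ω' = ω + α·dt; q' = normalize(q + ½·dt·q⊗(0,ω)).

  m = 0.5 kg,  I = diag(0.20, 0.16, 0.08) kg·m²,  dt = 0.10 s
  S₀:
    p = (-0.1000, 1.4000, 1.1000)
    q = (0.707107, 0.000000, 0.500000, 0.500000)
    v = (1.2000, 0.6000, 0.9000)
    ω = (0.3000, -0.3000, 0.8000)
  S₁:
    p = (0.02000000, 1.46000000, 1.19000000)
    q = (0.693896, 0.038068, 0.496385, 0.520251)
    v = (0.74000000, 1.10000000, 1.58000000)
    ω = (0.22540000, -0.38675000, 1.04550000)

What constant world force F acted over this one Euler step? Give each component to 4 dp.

velocity change Δv = (-0.46000000, 0.50000000, 0.68000000)
F = m·Δv/dt = (-2.3000, 2.5000, 3.4000)

F = (-2.3000, 2.5000, 3.4000)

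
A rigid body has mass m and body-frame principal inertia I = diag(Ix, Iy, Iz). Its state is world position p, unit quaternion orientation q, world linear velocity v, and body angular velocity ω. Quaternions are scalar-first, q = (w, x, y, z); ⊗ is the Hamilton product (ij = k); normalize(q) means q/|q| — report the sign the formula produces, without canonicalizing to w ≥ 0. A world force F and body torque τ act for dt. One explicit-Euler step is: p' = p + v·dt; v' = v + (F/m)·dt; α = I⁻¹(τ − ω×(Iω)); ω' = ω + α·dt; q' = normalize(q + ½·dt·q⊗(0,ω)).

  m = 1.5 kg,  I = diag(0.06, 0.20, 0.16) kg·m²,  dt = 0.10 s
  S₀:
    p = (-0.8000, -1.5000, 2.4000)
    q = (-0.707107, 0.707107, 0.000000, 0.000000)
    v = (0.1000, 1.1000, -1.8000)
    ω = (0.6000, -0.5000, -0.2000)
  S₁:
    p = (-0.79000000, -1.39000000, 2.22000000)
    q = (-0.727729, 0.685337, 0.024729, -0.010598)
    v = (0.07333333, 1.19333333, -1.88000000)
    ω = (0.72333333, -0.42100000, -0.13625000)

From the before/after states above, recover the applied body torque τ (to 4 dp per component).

rate change Δω = (0.12333333, 0.07900000, 0.06375000)
I·α + gyro = (0.0700, 0.1700, 0.0600)

τ = (0.0700, 0.1700, 0.0600)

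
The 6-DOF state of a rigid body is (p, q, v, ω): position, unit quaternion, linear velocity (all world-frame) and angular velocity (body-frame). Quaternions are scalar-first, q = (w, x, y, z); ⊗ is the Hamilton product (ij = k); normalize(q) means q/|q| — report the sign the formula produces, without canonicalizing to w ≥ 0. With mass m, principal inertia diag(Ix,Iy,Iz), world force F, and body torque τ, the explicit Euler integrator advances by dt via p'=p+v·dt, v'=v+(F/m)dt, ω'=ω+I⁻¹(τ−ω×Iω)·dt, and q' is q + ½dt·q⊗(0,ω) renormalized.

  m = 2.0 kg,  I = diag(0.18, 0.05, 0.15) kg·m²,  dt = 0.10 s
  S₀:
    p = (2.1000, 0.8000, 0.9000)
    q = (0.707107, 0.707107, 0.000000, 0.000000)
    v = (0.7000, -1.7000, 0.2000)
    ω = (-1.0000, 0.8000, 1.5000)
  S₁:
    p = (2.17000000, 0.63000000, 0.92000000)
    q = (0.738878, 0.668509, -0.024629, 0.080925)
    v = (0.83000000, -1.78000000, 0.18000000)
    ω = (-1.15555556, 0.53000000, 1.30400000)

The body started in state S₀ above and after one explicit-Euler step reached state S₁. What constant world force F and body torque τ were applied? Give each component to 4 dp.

velocity change Δv = (0.13000000, -0.08000000, -0.02000000)
F = m·Δv/dt = (2.6000, -1.6000, -0.4000)
ω₁ − ω₀ = (-0.15555556, -0.27000000, -0.19600000)
precession coupling = (0.1200, -0.0450, 0.1040)
τ = I·(Δω/dt) + ω₀×(Iω₀) = (-0.1600, -0.1800, -0.1900)

F = (2.6000, -1.6000, -0.4000)
τ = (-0.1600, -0.1800, -0.1900)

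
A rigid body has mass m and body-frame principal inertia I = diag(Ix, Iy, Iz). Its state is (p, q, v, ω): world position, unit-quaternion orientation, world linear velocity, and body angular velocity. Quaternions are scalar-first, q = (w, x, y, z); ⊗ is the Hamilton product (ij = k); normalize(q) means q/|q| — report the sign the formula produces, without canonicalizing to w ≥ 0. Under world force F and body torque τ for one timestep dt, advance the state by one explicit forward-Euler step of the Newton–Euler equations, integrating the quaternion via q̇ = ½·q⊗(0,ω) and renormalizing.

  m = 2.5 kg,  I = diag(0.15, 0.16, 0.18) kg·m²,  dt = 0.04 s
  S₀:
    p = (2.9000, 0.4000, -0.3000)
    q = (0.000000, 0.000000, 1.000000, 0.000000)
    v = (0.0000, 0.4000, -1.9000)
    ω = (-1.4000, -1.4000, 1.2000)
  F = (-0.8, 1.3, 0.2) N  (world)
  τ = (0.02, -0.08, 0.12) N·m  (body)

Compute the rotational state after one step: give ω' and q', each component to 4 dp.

ω' = (-1.3857, -1.4326, 1.2223)
q' = (0.0280, 0.0240, 0.9989, 0.0280)

α = I⁻¹(τ − ω×Iω) = (0.3573, -0.8150, 0.5578)
ω' = ω + α·dt = (-1.3857, -1.4326, 1.2223)
2q̇ = q⊗(0,ω) = (1.4000000, 1.2000000, 0.0000000, 1.4000000)
updated quaternion q' = (0.0280, 0.0240, 0.9989, 0.0280)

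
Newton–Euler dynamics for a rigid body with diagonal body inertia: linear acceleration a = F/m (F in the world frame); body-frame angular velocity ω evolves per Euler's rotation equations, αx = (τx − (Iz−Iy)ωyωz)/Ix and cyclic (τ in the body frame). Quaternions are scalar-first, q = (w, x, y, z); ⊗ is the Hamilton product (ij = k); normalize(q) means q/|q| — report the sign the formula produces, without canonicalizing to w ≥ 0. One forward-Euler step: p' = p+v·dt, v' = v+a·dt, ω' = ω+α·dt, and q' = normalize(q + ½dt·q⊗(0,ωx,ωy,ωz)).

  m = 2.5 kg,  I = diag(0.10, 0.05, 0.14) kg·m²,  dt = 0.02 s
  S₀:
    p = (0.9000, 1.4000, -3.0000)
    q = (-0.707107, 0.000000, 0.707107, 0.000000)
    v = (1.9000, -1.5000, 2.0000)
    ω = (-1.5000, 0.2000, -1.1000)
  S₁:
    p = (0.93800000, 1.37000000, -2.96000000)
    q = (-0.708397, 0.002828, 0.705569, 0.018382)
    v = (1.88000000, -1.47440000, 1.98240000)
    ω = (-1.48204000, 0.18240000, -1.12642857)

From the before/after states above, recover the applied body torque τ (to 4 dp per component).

rate change Δω = (0.01796000, -0.01760000, -0.02642857)
precession coupling = (-0.0198, -0.0660, 0.0150)
applied torque τ = (0.0700, -0.1100, -0.1700)

τ = (0.0700, -0.1100, -0.1700)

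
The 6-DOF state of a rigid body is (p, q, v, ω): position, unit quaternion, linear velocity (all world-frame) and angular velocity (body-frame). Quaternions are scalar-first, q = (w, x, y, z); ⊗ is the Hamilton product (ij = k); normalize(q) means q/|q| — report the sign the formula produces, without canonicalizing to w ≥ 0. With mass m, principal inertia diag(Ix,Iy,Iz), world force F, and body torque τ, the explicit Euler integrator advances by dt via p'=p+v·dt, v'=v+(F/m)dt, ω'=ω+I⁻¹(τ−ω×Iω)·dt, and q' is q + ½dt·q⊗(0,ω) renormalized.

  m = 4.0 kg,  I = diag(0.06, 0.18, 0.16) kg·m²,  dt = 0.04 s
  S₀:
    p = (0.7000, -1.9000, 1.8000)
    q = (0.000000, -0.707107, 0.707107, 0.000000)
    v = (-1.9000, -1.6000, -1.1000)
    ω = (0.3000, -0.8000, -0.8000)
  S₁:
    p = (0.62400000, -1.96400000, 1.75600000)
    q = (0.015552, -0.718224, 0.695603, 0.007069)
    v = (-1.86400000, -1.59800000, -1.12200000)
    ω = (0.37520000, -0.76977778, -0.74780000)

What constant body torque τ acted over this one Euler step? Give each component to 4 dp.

τ = (0.1000, 0.1600, 0.1800)

Δω = ω₁−ω₀ = (0.07520000, 0.03022222, 0.05220000)
τ = I·(Δω/dt) + ω₀×(Iω₀) = (0.1000, 0.1600, 0.1800)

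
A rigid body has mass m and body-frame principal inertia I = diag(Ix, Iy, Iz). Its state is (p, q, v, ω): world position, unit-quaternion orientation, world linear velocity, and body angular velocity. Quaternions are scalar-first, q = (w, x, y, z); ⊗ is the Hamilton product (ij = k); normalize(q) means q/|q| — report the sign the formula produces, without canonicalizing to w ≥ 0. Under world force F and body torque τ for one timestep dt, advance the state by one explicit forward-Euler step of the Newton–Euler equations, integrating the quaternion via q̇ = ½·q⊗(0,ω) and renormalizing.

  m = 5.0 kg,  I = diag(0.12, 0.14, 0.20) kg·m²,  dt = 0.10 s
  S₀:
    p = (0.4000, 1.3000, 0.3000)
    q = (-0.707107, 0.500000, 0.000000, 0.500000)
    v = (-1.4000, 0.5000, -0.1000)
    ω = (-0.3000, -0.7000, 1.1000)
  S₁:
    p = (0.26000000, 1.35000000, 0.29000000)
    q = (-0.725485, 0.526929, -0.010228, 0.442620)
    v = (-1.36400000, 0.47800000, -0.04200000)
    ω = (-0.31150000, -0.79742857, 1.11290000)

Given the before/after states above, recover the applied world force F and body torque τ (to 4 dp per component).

F = (1.8000, -1.1000, 2.9000)
τ = (-0.0600, -0.1100, 0.0300)

Δv = v₁−v₀ = (0.03600000, -0.02200000, 0.05800000)
m·(v₁−v₀)/dt = (1.8000, -1.1000, 2.9000)
Δω = ω₁−ω₀ = (-0.01150000, -0.09742857, 0.01290000)
gyro term ω₀×Iω₀ = (-0.0462, 0.0264, 0.0042)
τ = I·(Δω/dt) + ω₀×(Iω₀) = (-0.0600, -0.1100, 0.0300)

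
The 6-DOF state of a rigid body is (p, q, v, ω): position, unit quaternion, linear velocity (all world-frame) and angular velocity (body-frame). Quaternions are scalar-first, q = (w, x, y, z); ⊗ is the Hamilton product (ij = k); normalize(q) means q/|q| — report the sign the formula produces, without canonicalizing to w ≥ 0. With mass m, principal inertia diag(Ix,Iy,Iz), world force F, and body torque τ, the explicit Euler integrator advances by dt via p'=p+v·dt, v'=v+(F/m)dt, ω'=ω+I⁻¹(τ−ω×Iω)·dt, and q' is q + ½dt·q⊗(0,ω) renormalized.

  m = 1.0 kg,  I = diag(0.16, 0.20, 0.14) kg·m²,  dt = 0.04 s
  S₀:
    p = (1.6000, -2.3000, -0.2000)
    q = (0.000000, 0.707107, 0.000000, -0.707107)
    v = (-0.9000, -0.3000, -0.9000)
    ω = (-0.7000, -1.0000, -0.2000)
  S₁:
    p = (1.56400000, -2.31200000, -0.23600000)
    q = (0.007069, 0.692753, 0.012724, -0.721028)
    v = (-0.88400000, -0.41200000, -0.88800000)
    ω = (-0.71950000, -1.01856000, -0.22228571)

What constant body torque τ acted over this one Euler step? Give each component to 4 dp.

Δω = ω₁−ω₀ = (-0.01950000, -0.01856000, -0.02228571)
gyro term ω₀×Iω₀ = (-0.0120, 0.0028, 0.0280)
applied torque τ = (-0.0900, -0.0900, -0.0500)

τ = (-0.0900, -0.0900, -0.0500)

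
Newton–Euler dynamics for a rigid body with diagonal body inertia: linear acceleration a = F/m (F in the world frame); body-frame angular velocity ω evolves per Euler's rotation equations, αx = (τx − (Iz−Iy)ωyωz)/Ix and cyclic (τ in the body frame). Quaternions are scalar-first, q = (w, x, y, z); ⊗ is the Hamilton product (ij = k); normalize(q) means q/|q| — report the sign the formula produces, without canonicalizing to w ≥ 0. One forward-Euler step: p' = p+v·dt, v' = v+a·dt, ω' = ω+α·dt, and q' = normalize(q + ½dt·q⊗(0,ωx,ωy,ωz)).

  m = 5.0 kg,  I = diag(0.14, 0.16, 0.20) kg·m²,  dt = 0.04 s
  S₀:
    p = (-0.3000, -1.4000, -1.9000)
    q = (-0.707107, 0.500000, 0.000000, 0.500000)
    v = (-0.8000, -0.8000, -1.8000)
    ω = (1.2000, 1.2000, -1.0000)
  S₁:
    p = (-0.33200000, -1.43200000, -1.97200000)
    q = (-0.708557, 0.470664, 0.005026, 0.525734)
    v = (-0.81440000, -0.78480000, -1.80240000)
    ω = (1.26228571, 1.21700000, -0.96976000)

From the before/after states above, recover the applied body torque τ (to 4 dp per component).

τ = (0.1700, 0.1400, 0.1800)

rate change Δω = (0.06228571, 0.01700000, 0.03024000)
τ = I·(Δω/dt) + ω₀×(Iω₀) = (0.1700, 0.1400, 0.1800)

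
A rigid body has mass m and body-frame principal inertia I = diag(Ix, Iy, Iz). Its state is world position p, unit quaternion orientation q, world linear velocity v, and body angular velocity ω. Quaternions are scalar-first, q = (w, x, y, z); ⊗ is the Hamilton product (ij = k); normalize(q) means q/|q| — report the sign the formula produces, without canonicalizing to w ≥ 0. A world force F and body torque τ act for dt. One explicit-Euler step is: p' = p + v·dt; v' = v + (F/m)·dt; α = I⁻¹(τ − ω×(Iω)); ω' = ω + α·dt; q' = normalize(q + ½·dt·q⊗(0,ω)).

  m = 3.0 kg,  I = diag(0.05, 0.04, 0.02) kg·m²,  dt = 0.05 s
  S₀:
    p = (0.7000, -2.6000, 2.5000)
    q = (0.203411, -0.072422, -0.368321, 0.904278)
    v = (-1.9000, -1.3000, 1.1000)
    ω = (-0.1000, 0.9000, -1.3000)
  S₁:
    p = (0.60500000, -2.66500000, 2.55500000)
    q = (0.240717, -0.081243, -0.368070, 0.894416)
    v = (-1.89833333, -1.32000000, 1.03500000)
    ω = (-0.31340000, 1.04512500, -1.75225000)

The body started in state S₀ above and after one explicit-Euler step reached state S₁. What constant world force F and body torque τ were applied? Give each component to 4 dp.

F = (0.1000, -1.2000, -3.9000)
τ = (-0.1900, 0.1200, -0.1800)

Δω = ω₁−ω₀ = (-0.21340000, 0.14512500, -0.45225000)
precession coupling = (0.0234, 0.0039, 0.0009)
applied torque τ = (-0.1900, 0.1200, -0.1800)
v₁ − v₀ = (0.00166667, -0.02000000, -0.06500000)
applied force F = (0.1000, -1.2000, -3.9000)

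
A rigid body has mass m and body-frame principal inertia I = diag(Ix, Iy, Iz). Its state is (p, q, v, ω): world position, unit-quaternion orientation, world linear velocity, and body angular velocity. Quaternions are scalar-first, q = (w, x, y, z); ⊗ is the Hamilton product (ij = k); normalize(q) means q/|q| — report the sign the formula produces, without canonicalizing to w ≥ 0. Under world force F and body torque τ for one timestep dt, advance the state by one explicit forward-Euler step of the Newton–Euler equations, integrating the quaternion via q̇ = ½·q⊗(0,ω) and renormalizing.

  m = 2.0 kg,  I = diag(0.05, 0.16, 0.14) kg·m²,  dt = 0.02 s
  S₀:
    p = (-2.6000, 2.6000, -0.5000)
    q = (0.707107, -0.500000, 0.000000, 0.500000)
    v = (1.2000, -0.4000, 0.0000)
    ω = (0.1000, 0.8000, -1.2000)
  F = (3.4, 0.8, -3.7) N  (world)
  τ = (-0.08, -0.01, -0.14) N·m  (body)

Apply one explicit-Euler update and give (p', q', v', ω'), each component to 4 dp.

p' = (-2.5760, 2.5920, -0.5000)
q' = (0.7135, -0.5032, 0.0002, 0.4875)
v' = (1.2340, -0.3920, -0.0370)
ω' = (0.0603, 0.7974, -1.2213)

angular accel α = (-1.9840, -0.1300, -1.0629)
ω' = ω + α·dt = (0.0603, 0.7974, -1.2213)
2q̇ = q⊗(0,ω) = (0.6500000, -0.3292893, 0.0156856, -1.2485284)
q + ½dt·q⊗(0,ω), renormalized = (0.7135, -0.5032, 0.0002, 0.4875)
linear accel F/m = (1.7000, 0.4000, -1.8500)
new position p' = (-2.5760, 2.5920, -0.5000)
v + (F/m)dt = (1.2340, -0.3920, -0.0370)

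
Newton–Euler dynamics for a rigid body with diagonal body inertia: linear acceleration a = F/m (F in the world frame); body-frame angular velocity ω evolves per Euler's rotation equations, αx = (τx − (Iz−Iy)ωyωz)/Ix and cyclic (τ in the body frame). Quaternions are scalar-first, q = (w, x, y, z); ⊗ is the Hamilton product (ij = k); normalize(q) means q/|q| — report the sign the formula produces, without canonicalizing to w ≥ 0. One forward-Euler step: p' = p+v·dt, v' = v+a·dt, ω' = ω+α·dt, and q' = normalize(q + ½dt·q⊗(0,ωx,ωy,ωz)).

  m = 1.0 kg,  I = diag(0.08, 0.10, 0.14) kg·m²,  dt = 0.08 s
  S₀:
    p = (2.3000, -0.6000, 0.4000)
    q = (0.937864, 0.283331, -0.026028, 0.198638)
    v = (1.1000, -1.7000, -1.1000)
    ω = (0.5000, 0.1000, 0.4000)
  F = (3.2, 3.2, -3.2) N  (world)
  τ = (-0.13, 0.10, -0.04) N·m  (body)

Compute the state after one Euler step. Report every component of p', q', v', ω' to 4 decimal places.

new position p' = (2.3880, -0.7360, 0.3120)
new velocity v' = (1.3560, -1.4440, -1.3560)
precession coupling ω×(Iω) = (0.0016, -0.0120, 0.0010)
(τ − ω×Iω)/I = (-1.6450, 1.1200, -0.2929)
ω + α·dt = (0.3684, 0.1896, 0.3766)
q⊗(0,ω) = (-0.2185179, 0.4386570, 0.0797730, 0.4164927)
updated quaternion q' = (0.9288, 0.3008, -0.0228, 0.2152)

p' = (2.3880, -0.7360, 0.3120)
q' = (0.9288, 0.3008, -0.0228, 0.2152)
v' = (1.3560, -1.4440, -1.3560)
ω' = (0.3684, 0.1896, 0.3766)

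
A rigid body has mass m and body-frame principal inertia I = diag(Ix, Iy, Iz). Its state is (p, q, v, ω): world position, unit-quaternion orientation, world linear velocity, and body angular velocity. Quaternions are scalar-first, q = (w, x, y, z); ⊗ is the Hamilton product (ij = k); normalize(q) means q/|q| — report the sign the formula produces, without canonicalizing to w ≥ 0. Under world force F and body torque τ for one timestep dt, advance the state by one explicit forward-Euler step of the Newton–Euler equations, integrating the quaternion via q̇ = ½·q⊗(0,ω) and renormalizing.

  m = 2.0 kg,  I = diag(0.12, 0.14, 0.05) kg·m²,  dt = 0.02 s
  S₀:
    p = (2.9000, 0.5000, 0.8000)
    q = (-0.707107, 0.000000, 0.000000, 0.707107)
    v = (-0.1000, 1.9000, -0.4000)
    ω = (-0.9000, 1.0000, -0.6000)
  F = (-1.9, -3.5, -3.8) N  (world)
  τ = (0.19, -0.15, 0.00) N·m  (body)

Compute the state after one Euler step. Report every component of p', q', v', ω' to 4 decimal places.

(τ − ω×Iω)/I = (1.1333, -1.3414, 0.3600)
new body rate ω' = (-0.8773, 0.9732, -0.5928)
2q̇ = q⊗(0,ω) = (0.4242642, -0.0707107, -1.3435033, 0.4242642)
updated quaternion q' = (-0.7028, -0.0007, -0.0134, 0.7113)
linear accel F/m = (-0.9500, -1.7500, -1.9000)
new position p' = (2.8980, 0.5380, 0.7920)
v + (F/m)dt = (-0.1190, 1.8650, -0.4380)

p' = (2.8980, 0.5380, 0.7920)
q' = (-0.7028, -0.0007, -0.0134, 0.7113)
v' = (-0.1190, 1.8650, -0.4380)
ω' = (-0.8773, 0.9732, -0.5928)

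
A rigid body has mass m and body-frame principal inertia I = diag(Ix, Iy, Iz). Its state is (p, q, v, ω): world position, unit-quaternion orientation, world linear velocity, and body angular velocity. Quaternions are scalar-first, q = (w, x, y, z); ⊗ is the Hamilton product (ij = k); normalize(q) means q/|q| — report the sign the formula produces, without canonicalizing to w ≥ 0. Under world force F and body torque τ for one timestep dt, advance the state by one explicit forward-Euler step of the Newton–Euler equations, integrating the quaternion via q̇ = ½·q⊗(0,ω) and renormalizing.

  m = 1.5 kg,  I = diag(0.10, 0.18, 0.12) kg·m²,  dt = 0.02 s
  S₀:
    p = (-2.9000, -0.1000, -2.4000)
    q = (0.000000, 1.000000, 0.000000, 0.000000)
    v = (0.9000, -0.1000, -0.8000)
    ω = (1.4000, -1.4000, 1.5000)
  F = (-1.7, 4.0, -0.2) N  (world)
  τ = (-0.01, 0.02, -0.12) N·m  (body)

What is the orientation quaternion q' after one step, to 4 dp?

q' = (-0.0140, 0.9997, -0.0150, -0.0140)

q⊗(0,ω) = (-1.4000000, 0.0000000, -1.5000000, -1.4000000)
q + ½dt·q⊗(0,ω), renormalized = (-0.0140, 0.9997, -0.0150, -0.0140)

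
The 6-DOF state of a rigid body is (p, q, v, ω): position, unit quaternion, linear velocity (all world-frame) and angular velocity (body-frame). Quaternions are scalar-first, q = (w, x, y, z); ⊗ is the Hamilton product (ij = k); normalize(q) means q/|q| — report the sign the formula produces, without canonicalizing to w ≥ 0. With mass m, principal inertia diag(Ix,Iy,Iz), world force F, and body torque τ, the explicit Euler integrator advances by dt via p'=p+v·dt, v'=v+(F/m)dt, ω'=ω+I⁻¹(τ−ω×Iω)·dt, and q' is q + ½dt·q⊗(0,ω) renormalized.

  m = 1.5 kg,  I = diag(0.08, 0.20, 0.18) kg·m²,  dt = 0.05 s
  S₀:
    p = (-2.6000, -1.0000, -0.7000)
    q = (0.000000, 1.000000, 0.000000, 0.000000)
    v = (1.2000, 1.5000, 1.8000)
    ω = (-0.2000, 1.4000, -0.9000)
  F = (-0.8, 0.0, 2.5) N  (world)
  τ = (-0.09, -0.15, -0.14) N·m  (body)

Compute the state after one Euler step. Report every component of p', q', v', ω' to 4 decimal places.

new position p' = (-2.5400, -0.9250, -0.6100)
v' = v + a·dt = (1.1733, 1.5000, 1.8833)
α = I⁻¹(τ − ω×Iω) = (-1.4400, -0.6600, -0.5911)
new body rate ω' = (-0.2720, 1.3670, -0.9296)
q⊗(0,ω) = (0.2000000, 0.0000000, 0.9000000, 1.4000000)
updated quaternion q' = (0.0050, 0.9991, 0.0225, 0.0350)

p' = (-2.5400, -0.9250, -0.6100)
q' = (0.0050, 0.9991, 0.0225, 0.0350)
v' = (1.1733, 1.5000, 1.8833)
ω' = (-0.2720, 1.3670, -0.9296)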